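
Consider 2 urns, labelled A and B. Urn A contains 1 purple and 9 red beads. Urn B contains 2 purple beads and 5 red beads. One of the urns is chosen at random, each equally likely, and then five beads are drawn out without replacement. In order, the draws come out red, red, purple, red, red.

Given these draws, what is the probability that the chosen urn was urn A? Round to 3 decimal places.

The likelihood of the observed sequence under each hypothesis: P(data | urn A) = (9/10)(8/9)(1/8)(7/7)(6/6) = 1/10; P(data | urn B) = (5/7)(4/6)(2/5)(3/4)(2/3) = 2/21.
The prior-weighted likelihoods are 1/2 · 1/10 = 1/20, 1/2 · 2/21 = 1/21; summing to 41/420.
By Bayes' rule, P(urn A | data) = (1/20) / (41/420) = 21/41.

0.512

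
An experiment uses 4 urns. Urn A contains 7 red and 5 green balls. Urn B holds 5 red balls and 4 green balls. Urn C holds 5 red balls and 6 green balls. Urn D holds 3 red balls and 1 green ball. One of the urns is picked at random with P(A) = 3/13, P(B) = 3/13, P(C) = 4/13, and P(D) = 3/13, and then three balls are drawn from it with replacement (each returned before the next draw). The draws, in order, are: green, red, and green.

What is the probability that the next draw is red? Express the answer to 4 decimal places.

0.5412

Compute the likelihood of the observed sequence for each case: P(data | urn A) = (5/12)(7/12)(5/12) = 0.10127; P(data | urn B) = (4/9)(5/9)(4/9) = 0.10974; P(data | urn C) = (6/11)(5/11)(6/11) = 0.13524; P(data | urn D) = (1/4)(3/4)(1/4) = 0.046875.
Multiplying each by its prior: 3/13 · 0.10127 = 0.023371, 3/13 · 0.10974 = 0.025324, 4/13 · 0.13524 = 0.041611, 3/13 · 0.046875 = 0.010817; with total 0.10112.
The posterior is then P(urn A | data) = 0.23111, P(urn B | data) = 0.25043, P(urn C | data) = 0.41149, P(urn D | data) = 0.10697.
The predictive probability is P(red next | data) = (7/12)(0.23111) + (5/9)(0.25043) + (5/11)(0.41149) + (3/4)(0.10697) = 0.54121.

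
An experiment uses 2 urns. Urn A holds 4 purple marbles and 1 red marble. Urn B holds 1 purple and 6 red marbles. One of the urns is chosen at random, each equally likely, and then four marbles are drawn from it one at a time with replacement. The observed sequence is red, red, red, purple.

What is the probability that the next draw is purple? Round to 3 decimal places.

0.187

Compute the likelihood of the observed sequence for each case: P(data | urn A) = (1/5)(1/5)(1/5)(4/5) = 0.0064; P(data | urn B) = (6/7)(6/7)(6/7)(1/7) = 0.089963.
The prior-weighted likelihoods are 1/2 · 0.0064 = 0.0032, 1/2 · 0.089963 = 0.044981; these sum to 0.048181.
The posterior is then P(urn A | data) = 0.066416, P(urn B | data) = 0.93358.
The predictive probability is P(purple next | data) = (4/5)(0.066416) + (1/7)(0.93358) = 0.1865.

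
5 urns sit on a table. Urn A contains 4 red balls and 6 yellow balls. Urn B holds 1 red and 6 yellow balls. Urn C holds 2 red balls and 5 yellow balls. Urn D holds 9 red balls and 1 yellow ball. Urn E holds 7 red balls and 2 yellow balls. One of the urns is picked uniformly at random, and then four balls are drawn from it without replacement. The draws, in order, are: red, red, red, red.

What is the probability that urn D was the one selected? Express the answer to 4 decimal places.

Under each hypothesis, the probability of the observed sequence is: P(data | urn A) = (4/10)(3/9)(2/8)(1/7) = 0.0047619; P(data | urn B) = (1/7)(0/6) = 0; P(data | urn C) = (2/7)(1/6)(0/5) = 0; P(data | urn D) = (9/10)(8/9)(7/8)(6/7) = 0.6; P(data | urn E) = (7/9)(6/8)(5/7)(4/6) = 0.27778.
The prior-weighted likelihoods are 1/5 · 0.0047619 = 0.00095238, 1/5 · 0 = 0, 1/5 · 0 = 0, 1/5 · 0.6 = 0.12, 1/5 · 0.27778 = 0.055556; with total 0.17651.
Therefore the posterior P(urn D | data) = (0.12) / (0.17651) = 0.67986.

0.6799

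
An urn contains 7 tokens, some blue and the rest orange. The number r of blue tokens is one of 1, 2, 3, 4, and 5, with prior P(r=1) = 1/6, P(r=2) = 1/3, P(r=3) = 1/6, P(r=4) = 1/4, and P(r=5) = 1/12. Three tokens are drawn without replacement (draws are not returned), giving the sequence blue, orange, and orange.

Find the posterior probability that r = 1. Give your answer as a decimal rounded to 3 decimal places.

0.160

The likelihood of the observed sequence under each hypothesis: P(data | r = 1) = (1/7)(6/6)(5/5) = 0.14286; P(data | r = 2) = (2/7)(5/6)(4/5) = 0.19048; P(data | r = 3) = (3/7)(4/6)(3/5) = 0.17143; P(data | r = 4) = (4/7)(3/6)(2/5) = 0.11429; P(data | r = 5) = (5/7)(2/6)(1/5) = 0.047619.
Multiplying each by its prior: 1/6 · 0.14286 = 0.02381, 1/3 · 0.19048 = 0.063492, 1/6 · 0.17143 = 0.028571, 1/4 · 0.11429 = 0.028571, 1/12 · 0.047619 = 0.0039683; these sum to 0.14841.
So P(r = 1 | data) = (0.02381) / (0.14841) = 0.16043.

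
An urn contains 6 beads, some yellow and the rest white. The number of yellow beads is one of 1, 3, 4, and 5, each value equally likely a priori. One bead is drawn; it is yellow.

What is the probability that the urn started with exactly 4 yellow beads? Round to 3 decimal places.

For each hypothesis, P(data | H) works out to: P(data | r = 1) = (1/6) = 1/6; P(data | r = 3) = (3/6) = 1/2; P(data | r = 4) = (4/6) = 2/3; P(data | r = 5) = (5/6) = 5/6.
Multiplying each by its prior: 1/4 · 1/6 = 1/24, 1/4 · 1/2 = 1/8, 1/4 · 2/3 = 1/6, 1/4 · 5/6 = 5/24; summing to 13/24.
So P(r = 4 | data) = (1/6) / (13/24) = 4/13.

0.308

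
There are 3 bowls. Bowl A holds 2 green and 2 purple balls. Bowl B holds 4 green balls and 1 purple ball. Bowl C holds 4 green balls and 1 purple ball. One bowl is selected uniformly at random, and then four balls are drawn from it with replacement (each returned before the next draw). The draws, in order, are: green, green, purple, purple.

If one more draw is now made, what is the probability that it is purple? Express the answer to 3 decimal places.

The likelihood of the observed sequence under each hypothesis: P(data | bowl A) = (2/4)(2/4)(2/4)(2/4) = 0.0625; P(data | bowl B) = (4/5)(4/5)(1/5)(1/5) = 0.0256; P(data | bowl C) = (4/5)(4/5)(1/5)(1/5) = 0.0256.
Multiplying each by its prior: 1/3 · 0.0625 = 0.020833, 1/3 · 0.0256 = 0.0085333, 1/3 · 0.0256 = 0.0085333; with total 0.0379.
The posterior is then P(bowl A | data) = 0.54969, P(bowl B | data) = 0.22515, P(bowl C | data) = 0.22515.
Averaging over the posterior, P(purple next | data) = (1/2)(0.54969) + (1/5)(0.22515) + (1/5)(0.22515) = 0.36491.

0.365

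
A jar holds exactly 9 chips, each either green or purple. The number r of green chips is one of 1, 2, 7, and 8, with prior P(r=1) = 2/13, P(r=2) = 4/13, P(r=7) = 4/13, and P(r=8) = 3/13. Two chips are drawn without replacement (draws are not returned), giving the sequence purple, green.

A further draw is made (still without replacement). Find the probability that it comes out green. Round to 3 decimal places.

0.526

Under each hypothesis, the probability of the observed sequence is: P(data | r = 1) = (8/9)(1/8) = 1/9; P(data | r = 2) = (7/9)(2/8) = 7/36; P(data | r = 7) = (2/9)(7/8) = 7/36; P(data | r = 8) = (1/9)(8/8) = 1/9.
Weighting by the prior gives 2/13 · 1/9 = 2/117, 4/13 · 7/36 = 7/117, 4/13 · 7/36 = 7/117, 3/13 · 1/9 = 1/39; summing to 19/117.
Dividing through by the total gives posterior P(r = 1 | data) = 2/19, P(r = 2 | data) = 7/19, P(r = 7 | data) = 7/19, P(r = 8 | data) = 3/19.
Averaging over the posterior, P(green next | data) = (0)(2/19) + (1/7)(7/19) + (6/7)(7/19) + (1)(3/19) = 10/19.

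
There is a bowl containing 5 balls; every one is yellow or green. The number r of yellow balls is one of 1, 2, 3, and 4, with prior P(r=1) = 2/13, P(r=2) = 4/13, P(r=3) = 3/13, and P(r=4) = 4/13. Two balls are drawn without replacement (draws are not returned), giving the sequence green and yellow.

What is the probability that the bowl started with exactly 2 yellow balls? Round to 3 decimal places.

0.364

Under each hypothesis, the probability of the observed sequence is: P(data | r = 1) = (4/5)(1/4) = 1/5; P(data | r = 2) = (3/5)(2/4) = 3/10; P(data | r = 3) = (2/5)(3/4) = 3/10; P(data | r = 4) = (1/5)(4/4) = 1/5.
Weighting by the prior gives 2/13 · 1/5 = 2/65, 4/13 · 3/10 = 6/65, 3/13 · 3/10 = 9/130, 4/13 · 1/5 = 4/65; with total 33/130.
So P(r = 2 | data) = (6/65) / (33/130) = 4/11.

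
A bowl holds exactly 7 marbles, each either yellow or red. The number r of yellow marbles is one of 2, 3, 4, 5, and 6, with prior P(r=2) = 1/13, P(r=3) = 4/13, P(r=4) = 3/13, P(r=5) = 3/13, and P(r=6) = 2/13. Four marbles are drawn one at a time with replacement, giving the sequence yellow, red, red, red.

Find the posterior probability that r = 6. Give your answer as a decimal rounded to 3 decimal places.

The likelihood of the observed sequence under each hypothesis: P(data | r = 2) = (2/7)(5/7)(5/7)(5/7) = 0.10412; P(data | r = 3) = (3/7)(4/7)(4/7)(4/7) = 0.079967; P(data | r = 4) = (4/7)(3/7)(3/7)(3/7) = 0.044981; P(data | r = 5) = (5/7)(2/7)(2/7)(2/7) = 0.01666; P(data | r = 6) = (6/7)(1/7)(1/7)(1/7) = 0.002499.
The prior-weighted likelihoods are 1/13 · 0.10412 = 0.0080095, 4/13 · 0.079967 = 0.024605, 3/13 · 0.044981 = 0.01038, 3/13 · 0.01666 = 0.0038446, 2/13 · 0.002499 = 0.00038446; these sum to 0.047224.
So P(r = 6 | data) = (0.00038446) / (0.047224) = 0.0081411.

0.008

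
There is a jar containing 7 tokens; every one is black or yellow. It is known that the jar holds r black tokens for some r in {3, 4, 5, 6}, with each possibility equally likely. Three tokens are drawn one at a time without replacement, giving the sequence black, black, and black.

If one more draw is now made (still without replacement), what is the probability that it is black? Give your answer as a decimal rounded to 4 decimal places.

For each hypothesis, P(data | H) works out to: P(data | r = 3) = (3/7)(2/6)(1/5) = 1/35; P(data | r = 4) = (4/7)(3/6)(2/5) = 4/35; P(data | r = 5) = (5/7)(4/6)(3/5) = 2/7; P(data | r = 6) = (6/7)(5/6)(4/5) = 4/7.
The prior-weighted likelihoods are 1/4 · 1/35 = 1/140, 1/4 · 4/35 = 1/35, 1/4 · 2/7 = 1/14, 1/4 · 4/7 = 1/7; summing to 1/4.
The posterior is then P(r = 3 | data) = 1/35, P(r = 4 | data) = 4/35, P(r = 5 | data) = 2/7, P(r = 6 | data) = 4/7.
So P(black next | data) = Σ P(black next | H) P(H | data) = (0)(1/35) + (1/4)(4/35) + (1/2)(2/7) + (3/4)(4/7) = 3/5.

0.6000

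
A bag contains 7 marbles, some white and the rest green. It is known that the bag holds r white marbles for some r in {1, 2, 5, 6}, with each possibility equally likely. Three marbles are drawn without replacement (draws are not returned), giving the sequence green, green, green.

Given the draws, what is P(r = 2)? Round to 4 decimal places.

Compute the likelihood of the observed sequence for each case: P(data | r = 1) = (6/7)(5/6)(4/5) = 4/7; P(data | r = 2) = (5/7)(4/6)(3/5) = 2/7; P(data | r = 5) = (2/7)(1/6)(0/5) = 0; P(data | r = 6) = (1/7)(0/6) = 0.
The prior-weighted likelihoods are 1/4 · 4/7 = 1/7, 1/4 · 2/7 = 1/14, 1/4 · 0 = 0, 1/4 · 0 = 0; summing to 3/14.
By Bayes' rule, P(r = 2 | data) = (1/14) / (3/14) = 1/3.

0.3333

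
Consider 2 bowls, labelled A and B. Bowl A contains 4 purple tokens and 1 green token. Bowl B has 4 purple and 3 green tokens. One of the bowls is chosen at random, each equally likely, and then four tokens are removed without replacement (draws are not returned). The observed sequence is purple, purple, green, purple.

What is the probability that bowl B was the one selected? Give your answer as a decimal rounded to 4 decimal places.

0.3000

The likelihood of the observed sequence under each hypothesis: P(data | bowl A) = (4/5)(3/4)(1/3)(2/2) = 1/5; P(data | bowl B) = (4/7)(3/6)(3/5)(2/4) = 3/35.
The prior-weighted likelihoods are 1/2 · 1/5 = 1/10, 1/2 · 3/35 = 3/70; with total 1/7.
So P(bowl B | data) = (3/70) / (1/7) = 3/10.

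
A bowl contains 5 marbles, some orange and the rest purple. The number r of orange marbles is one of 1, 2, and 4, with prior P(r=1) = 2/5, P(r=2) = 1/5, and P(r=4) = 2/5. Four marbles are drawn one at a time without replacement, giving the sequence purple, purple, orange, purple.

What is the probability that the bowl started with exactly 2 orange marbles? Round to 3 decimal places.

0.200

Under each hypothesis, the probability of the observed sequence is: P(data | r = 1) = (4/5)(3/4)(1/3)(2/2) = 1/5; P(data | r = 2) = (3/5)(2/4)(2/3)(1/2) = 1/10; P(data | r = 4) = (1/5)(0/4) = 0.
Multiplying each by its prior: 2/5 · 1/5 = 2/25, 1/5 · 1/10 = 1/50, 2/5 · 0 = 0; with total 1/10.
By Bayes' rule, P(r = 2 | data) = (1/50) / (1/10) = 1/5.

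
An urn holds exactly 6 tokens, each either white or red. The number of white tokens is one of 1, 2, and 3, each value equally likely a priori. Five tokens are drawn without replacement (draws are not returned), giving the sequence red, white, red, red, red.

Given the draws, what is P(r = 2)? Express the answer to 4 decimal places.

Compute the likelihood of the observed sequence for each case: P(data | r = 1) = (5/6)(1/5)(4/4)(3/3)(2/2) = 1/6; P(data | r = 2) = (4/6)(2/5)(3/4)(2/3)(1/2) = 1/15; P(data | r = 3) = (3/6)(3/5)(2/4)(1/3)(0/2) = 0.
Multiplying each by its prior: 1/3 · 1/6 = 1/18, 1/3 · 1/15 = 1/45, 1/3 · 0 = 0; summing to 7/90.
Therefore the posterior P(r = 2 | data) = (1/45) / (7/90) = 2/7.

0.2857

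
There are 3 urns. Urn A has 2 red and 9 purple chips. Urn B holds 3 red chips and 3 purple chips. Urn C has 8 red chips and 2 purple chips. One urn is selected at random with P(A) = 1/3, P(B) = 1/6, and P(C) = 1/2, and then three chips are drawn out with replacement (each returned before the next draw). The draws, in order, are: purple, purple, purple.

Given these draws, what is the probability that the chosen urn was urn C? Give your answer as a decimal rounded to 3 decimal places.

0.019

Under each hypothesis, the probability of the observed sequence is: P(data | urn A) = (9/11)(9/11)(9/11) = 0.54771; P(data | urn B) = (3/6)(3/6)(3/6) = 0.125; P(data | urn C) = (2/10)(2/10)(2/10) = 0.008.
The prior-weighted likelihoods are 1/3 · 0.54771 = 0.18257, 1/6 · 0.125 = 0.020833, 1/2 · 0.008 = 0.004; these sum to 0.2074.
So P(urn C | data) = (0.004) / (0.2074) = 0.019286.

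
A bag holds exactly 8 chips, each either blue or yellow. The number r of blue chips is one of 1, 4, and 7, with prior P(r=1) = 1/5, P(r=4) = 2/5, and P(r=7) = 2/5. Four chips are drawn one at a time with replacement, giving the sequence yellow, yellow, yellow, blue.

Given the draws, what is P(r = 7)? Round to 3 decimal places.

The likelihood of the observed sequence under each hypothesis: P(data | r = 1) = (7/8)(7/8)(7/8)(1/8) = 0.08374; P(data | r = 4) = (4/8)(4/8)(4/8)(4/8) = 0.0625; P(data | r = 7) = (1/8)(1/8)(1/8)(7/8) = 0.001709.
The prior-weighted likelihoods are 1/5 · 0.08374 = 0.016748, 2/5 · 0.0625 = 0.025, 2/5 · 0.001709 = 0.00068359; these sum to 0.042432.
So P(r = 7 | data) = (0.00068359) / (0.042432) = 0.01611.

0.016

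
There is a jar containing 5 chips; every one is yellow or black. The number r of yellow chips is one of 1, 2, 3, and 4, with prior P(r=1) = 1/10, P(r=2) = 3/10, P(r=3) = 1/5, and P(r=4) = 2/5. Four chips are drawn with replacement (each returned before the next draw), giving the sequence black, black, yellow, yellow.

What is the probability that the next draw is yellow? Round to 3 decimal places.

Compute the likelihood of the observed sequence for each case: P(data | r = 1) = (4/5)(4/5)(1/5)(1/5) = 0.0256; P(data | r = 2) = (3/5)(3/5)(2/5)(2/5) = 0.0576; P(data | r = 3) = (2/5)(2/5)(3/5)(3/5) = 0.0576; P(data | r = 4) = (1/5)(1/5)(4/5)(4/5) = 0.0256.
The prior-weighted likelihoods are 1/10 · 0.0256 = 0.00256, 3/10 · 0.0576 = 0.01728, 1/5 · 0.0576 = 0.01152, 2/5 · 0.0256 = 0.01024; these sum to 0.0416.
Dividing through by the total gives posterior P(r = 1 | data) = 0.061538, P(r = 2 | data) = 0.41538, P(r = 3 | data) = 0.27692, P(r = 4 | data) = 0.24615.
The predictive probability is P(yellow next | data) = (1/5)(0.061538) + (2/5)(0.41538) + (3/5)(0.27692) + (4/5)(0.24615) = 0.54154.

0.542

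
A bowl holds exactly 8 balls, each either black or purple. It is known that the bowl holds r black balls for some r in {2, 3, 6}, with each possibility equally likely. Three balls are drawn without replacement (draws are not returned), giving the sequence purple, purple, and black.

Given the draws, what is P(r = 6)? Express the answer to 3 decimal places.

0.091

Compute the likelihood of the observed sequence for each case: P(data | r = 2) = (6/8)(5/7)(2/6) = 5/28; P(data | r = 3) = (5/8)(4/7)(3/6) = 5/28; P(data | r = 6) = (2/8)(1/7)(6/6) = 1/28.
The prior-weighted likelihoods are 1/3 · 5/28 = 5/84, 1/3 · 5/28 = 5/84, 1/3 · 1/28 = 1/84; summing to 11/84.
By Bayes' rule, P(r = 6 | data) = (1/84) / (11/84) = 1/11.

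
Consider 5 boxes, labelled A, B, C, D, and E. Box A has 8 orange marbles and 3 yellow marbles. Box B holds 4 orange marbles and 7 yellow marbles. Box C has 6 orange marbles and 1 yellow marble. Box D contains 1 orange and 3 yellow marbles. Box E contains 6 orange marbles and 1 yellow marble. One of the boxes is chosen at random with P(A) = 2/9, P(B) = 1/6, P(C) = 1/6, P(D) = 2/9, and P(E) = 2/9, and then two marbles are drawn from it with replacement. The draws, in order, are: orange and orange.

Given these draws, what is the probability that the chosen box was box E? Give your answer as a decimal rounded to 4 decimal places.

0.3717

For each hypothesis, P(data | H) works out to: P(data | box A) = (8/11)(8/11) = 0.52893; P(data | box B) = (4/11)(4/11) = 0.13223; P(data | box C) = (6/7)(6/7) = 0.73469; P(data | box D) = (1/4)(1/4) = 0.0625; P(data | box E) = (6/7)(6/7) = 0.73469.
Multiplying each by its prior: 2/9 · 0.52893 = 0.11754, 1/6 · 0.13223 = 0.022039, 1/6 · 0.73469 = 0.12245, 2/9 · 0.0625 = 0.013889, 2/9 · 0.73469 = 0.16327; these sum to 0.43918.
So P(box E | data) = (0.16327) / (0.43918) = 0.37175.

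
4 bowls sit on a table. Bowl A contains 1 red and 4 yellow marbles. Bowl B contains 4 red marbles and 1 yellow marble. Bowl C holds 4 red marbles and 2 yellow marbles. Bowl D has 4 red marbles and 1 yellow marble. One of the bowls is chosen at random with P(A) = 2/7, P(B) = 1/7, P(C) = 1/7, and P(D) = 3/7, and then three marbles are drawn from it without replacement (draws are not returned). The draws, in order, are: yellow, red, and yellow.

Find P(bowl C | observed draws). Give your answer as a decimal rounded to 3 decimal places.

0.143

Compute the likelihood of the observed sequence for each case: P(data | bowl A) = (4/5)(1/4)(3/3) = 1/5; P(data | bowl B) = (1/5)(4/4)(0/3) = 0; P(data | bowl C) = (2/6)(4/5)(1/4) = 1/15; P(data | bowl D) = (1/5)(4/4)(0/3) = 0.
Multiplying each by its prior: 2/7 · 1/5 = 2/35, 1/7 · 0 = 0, 1/7 · 1/15 = 1/105, 3/7 · 0 = 0; with total 1/15.
Therefore the posterior P(bowl C | data) = (1/105) / (1/15) = 1/7.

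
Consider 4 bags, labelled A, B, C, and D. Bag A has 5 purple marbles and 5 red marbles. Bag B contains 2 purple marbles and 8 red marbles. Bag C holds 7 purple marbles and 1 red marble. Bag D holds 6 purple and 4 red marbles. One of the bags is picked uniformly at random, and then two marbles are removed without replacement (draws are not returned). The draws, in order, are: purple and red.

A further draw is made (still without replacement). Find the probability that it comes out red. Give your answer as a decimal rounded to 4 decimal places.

0.4656

Compute the likelihood of the observed sequence for each case: P(data | bag A) = (5/10)(5/9) = 5/18; P(data | bag B) = (2/10)(8/9) = 8/45; P(data | bag C) = (7/8)(1/7) = 1/8; P(data | bag D) = (6/10)(4/9) = 4/15.
Weighting by the prior gives 1/4 · 5/18 = 5/72, 1/4 · 8/45 = 2/45, 1/4 · 1/8 = 1/32, 1/4 · 4/15 = 1/15; with total 61/288.
The posterior is then P(bag A | data) = 20/61, P(bag B | data) = 64/305, P(bag C | data) = 9/61, P(bag D | data) = 96/305.
So P(red next | data) = Σ P(red next | H) P(H | data) = (1/2)(20/61) + (7/8)(64/305) + (0)(9/61) + (3/8)(96/305) = 142/305.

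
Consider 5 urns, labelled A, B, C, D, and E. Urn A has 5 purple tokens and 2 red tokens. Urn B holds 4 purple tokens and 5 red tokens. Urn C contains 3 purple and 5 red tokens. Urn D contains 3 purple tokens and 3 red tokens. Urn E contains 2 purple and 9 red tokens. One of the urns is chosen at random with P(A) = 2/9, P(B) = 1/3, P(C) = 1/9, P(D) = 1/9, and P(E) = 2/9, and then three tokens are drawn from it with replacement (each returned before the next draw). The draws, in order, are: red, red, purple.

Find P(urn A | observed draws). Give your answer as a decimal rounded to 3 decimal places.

The likelihood of the observed sequence under each hypothesis: P(data | urn A) = (2/7)(2/7)(5/7) = 0.058309; P(data | urn B) = (5/9)(5/9)(4/9) = 0.13717; P(data | urn C) = (5/8)(5/8)(3/8) = 0.14648; P(data | urn D) = (3/6)(3/6)(3/6) = 0.125; P(data | urn E) = (9/11)(9/11)(2/11) = 0.12171.
The prior-weighted likelihoods are 2/9 · 0.058309 = 0.012958, 1/3 · 0.13717 = 0.045725, 1/9 · 0.14648 = 0.016276, 1/9 · 0.125 = 0.013889, 2/9 · 0.12171 = 0.027047; summing to 0.11589.
Therefore the posterior P(urn A | data) = (0.012958) / (0.11589) = 0.1118.

0.112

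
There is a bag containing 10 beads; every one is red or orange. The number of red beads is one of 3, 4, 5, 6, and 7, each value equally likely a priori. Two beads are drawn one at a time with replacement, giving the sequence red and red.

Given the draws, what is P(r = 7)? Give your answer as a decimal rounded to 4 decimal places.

0.3630

For each hypothesis, P(data | H) works out to: P(data | r = 3) = (3/10)(3/10) = 9/100; P(data | r = 4) = (4/10)(4/10) = 4/25; P(data | r = 5) = (5/10)(5/10) = 1/4; P(data | r = 6) = (6/10)(6/10) = 9/25; P(data | r = 7) = (7/10)(7/10) = 49/100.
Multiplying each by its prior: 1/5 · 9/100 = 9/500, 1/5 · 4/25 = 4/125, 1/5 · 1/4 = 1/20, 1/5 · 9/25 = 9/125, 1/5 · 49/100 = 49/500; with total 27/100.
By Bayes' rule, P(r = 7 | data) = (49/500) / (27/100) = 49/135.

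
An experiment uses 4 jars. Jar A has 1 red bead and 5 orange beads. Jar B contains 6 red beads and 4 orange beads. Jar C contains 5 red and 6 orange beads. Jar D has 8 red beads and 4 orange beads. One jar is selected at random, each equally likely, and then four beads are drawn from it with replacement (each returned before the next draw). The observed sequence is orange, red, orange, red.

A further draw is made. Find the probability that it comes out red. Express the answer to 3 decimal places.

0.525

For each hypothesis, P(data | H) works out to: P(data | jar A) = (5/6)(1/6)(5/6)(1/6) = 0.01929; P(data | jar B) = (4/10)(6/10)(4/10)(6/10) = 0.0576; P(data | jar C) = (6/11)(5/11)(6/11)(5/11) = 0.061471; P(data | jar D) = (4/12)(8/12)(4/12)(8/12) = 0.049383.
Multiplying each by its prior: 1/4 · 0.01929 = 0.0048225, 1/4 · 0.0576 = 0.0144, 1/4 · 0.061471 = 0.015368, 1/4 · 0.049383 = 0.012346; summing to 0.046936.
The posterior is then P(jar A | data) = 0.10275, P(jar B | data) = 0.3068, P(jar C | data) = 0.32742, P(jar D | data) = 0.26303.
Averaging over the posterior, P(red next | data) = (1/6)(0.10275) + (3/5)(0.3068) + (5/11)(0.32742) + (2/3)(0.26303) = 0.52539.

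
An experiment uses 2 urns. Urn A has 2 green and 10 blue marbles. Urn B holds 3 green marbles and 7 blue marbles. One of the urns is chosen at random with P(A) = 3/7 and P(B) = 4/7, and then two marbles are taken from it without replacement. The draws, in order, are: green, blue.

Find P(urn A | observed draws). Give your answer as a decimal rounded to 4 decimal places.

0.3275

The likelihood of the observed sequence under each hypothesis: P(data | urn A) = (2/12)(10/11) = 0.15152; P(data | urn B) = (3/10)(7/9) = 0.23333.
The prior-weighted likelihoods are 3/7 · 0.15152 = 0.064935, 4/7 · 0.23333 = 0.13333; with total 0.19827.
Hence P(urn A | data) = (0.064935) / (0.19827) = 0.32751.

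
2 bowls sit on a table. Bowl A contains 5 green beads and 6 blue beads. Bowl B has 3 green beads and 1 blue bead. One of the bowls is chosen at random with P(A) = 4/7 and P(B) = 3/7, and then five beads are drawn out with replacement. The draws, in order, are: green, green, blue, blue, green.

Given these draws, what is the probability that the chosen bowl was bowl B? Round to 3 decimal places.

0.414

For each hypothesis, P(data | H) works out to: P(data | bowl A) = (5/11)(5/11)(6/11)(6/11)(5/11) = 0.027941; P(data | bowl B) = (3/4)(3/4)(1/4)(1/4)(3/4) = 0.026367.
Multiplying each by its prior: 4/7 · 0.027941 = 0.015967, 3/7 · 0.026367 = 0.0113; with total 0.027267.
Hence P(bowl B | data) = (0.0113) / (0.027267) = 0.41443.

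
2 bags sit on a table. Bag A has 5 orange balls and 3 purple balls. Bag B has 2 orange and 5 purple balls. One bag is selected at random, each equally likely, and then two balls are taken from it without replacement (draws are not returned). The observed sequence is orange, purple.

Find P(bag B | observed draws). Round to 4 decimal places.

0.4706

Under each hypothesis, the probability of the observed sequence is: P(data | bag A) = (5/8)(3/7) = 15/56; P(data | bag B) = (2/7)(5/6) = 5/21.
Weighting by the prior gives 1/2 · 15/56 = 15/112, 1/2 · 5/21 = 5/42; summing to 85/336.
By Bayes' rule, P(bag B | data) = (5/42) / (85/336) = 8/17.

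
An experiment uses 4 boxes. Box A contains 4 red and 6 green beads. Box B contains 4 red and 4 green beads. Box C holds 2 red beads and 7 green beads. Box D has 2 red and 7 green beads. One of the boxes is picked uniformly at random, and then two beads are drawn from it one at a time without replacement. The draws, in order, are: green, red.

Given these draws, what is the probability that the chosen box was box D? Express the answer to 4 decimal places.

Under each hypothesis, the probability of the observed sequence is: P(data | box A) = (6/10)(4/9) = 0.26667; P(data | box B) = (4/8)(4/7) = 0.28571; P(data | box C) = (7/9)(2/8) = 0.19444; P(data | box D) = (7/9)(2/8) = 0.19444.
Multiplying each by its prior: 1/4 · 0.26667 = 0.066667, 1/4 · 0.28571 = 0.071429, 1/4 · 0.19444 = 0.048611, 1/4 · 0.19444 = 0.048611; with total 0.23532.
By Bayes' rule, P(box D | data) = (0.048611) / (0.23532) = 0.20658.

0.2066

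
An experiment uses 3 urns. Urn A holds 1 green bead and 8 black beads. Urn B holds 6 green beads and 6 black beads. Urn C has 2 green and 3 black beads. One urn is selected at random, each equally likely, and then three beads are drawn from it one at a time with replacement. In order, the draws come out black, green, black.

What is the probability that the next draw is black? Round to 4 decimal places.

0.6360

Under each hypothesis, the probability of the observed sequence is: P(data | urn A) = (8/9)(1/9)(8/9) = 0.087791; P(data | urn B) = (6/12)(6/12)(6/12) = 0.125; P(data | urn C) = (3/5)(2/5)(3/5) = 0.144.
The prior-weighted likelihoods are 1/3 · 0.087791 = 0.029264, 1/3 · 0.125 = 0.041667, 1/3 · 0.144 = 0.048; summing to 0.11893.
The posterior is then P(urn A | data) = 0.24606, P(urn B | data) = 0.35034, P(urn C | data) = 0.4036.
The predictive probability is P(black next | data) = (8/9)(0.24606) + (1/2)(0.35034) + (3/5)(0.4036) = 0.63605.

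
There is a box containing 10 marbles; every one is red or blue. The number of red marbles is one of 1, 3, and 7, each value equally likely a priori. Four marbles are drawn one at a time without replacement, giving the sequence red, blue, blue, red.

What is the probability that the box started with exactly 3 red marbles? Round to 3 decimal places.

0.500

Compute the likelihood of the observed sequence for each case: P(data | r = 1) = (1/10)(9/9)(8/8)(0/7) = 0; P(data | r = 3) = (3/10)(7/9)(6/8)(2/7) = 1/20; P(data | r = 7) = (7/10)(3/9)(2/8)(6/7) = 1/20.
The prior-weighted likelihoods are 1/3 · 0 = 0, 1/3 · 1/20 = 1/60, 1/3 · 1/20 = 1/60; summing to 1/30.
Hence P(r = 3 | data) = (1/60) / (1/30) = 1/2.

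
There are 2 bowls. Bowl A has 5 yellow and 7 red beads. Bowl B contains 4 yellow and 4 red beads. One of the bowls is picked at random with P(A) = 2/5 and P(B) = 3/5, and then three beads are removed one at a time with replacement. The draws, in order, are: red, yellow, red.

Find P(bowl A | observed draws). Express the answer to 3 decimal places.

The likelihood of the observed sequence under each hypothesis: P(data | bowl A) = (7/12)(5/12)(7/12) = 0.14178; P(data | bowl B) = (4/8)(4/8)(4/8) = 0.125.
The prior-weighted likelihoods are 2/5 · 0.14178 = 0.056713, 3/5 · 0.125 = 0.075; summing to 0.13171.
So P(bowl A | data) = (0.056713) / (0.13171) = 0.43058.

0.431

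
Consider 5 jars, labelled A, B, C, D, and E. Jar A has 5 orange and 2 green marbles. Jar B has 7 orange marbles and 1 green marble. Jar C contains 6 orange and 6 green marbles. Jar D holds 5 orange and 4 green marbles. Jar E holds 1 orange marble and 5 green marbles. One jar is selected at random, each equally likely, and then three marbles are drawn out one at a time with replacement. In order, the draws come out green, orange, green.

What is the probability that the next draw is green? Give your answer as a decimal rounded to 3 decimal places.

0.535

Compute the likelihood of the observed sequence for each case: P(data | jar A) = (2/7)(5/7)(2/7) = 0.058309; P(data | jar B) = (1/8)(7/8)(1/8) = 0.013672; P(data | jar C) = (6/12)(6/12)(6/12) = 0.125; P(data | jar D) = (4/9)(5/9)(4/9) = 0.10974; P(data | jar E) = (5/6)(1/6)(5/6) = 0.11574.
Weighting by the prior gives 1/5 · 0.058309 = 0.011662, 1/5 · 0.013672 = 0.0027344, 1/5 · 0.125 = 0.025, 1/5 · 0.10974 = 0.021948, 1/5 · 0.11574 = 0.023148; these sum to 0.084492.
Normalising, the posterior is P(jar A | data) = 0.13802, P(jar B | data) = 0.032362, P(jar C | data) = 0.29589, P(jar D | data) = 0.25976, P(jar E | data) = 0.27397.
The predictive probability is P(green next | data) = (2/7)(0.13802) + (1/8)(0.032362) + (1/2)(0.29589) + (4/9)(0.25976) + (5/6)(0.27397) = 0.53518.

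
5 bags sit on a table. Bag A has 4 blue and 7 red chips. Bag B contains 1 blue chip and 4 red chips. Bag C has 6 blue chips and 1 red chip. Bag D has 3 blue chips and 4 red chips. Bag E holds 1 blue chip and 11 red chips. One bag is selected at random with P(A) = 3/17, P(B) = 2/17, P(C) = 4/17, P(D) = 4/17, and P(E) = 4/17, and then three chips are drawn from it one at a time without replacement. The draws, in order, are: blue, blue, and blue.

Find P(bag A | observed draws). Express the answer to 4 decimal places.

0.0294

For each hypothesis, P(data | H) works out to: P(data | bag A) = (4/11)(3/10)(2/9) = 4/165; P(data | bag B) = (1/5)(0/4) = 0; P(data | bag C) = (6/7)(5/6)(4/5) = 4/7; P(data | bag D) = (3/7)(2/6)(1/5) = 1/35; P(data | bag E) = (1/12)(0/11) = 0.
Multiplying each by its prior: 3/17 · 4/165 = 4/935, 2/17 · 0 = 0, 4/17 · 4/7 = 16/119, 4/17 · 1/35 = 4/595, 4/17 · 0 = 0; with total 8/55.
Therefore the posterior P(bag A | data) = (4/935) / (8/55) = 1/34.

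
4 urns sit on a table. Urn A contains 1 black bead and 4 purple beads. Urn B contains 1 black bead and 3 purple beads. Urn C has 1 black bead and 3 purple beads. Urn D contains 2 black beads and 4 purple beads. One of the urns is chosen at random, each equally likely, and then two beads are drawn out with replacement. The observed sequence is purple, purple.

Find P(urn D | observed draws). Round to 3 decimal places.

0.201

Under each hypothesis, the probability of the observed sequence is: P(data | urn A) = (4/5)(4/5) = 0.64; P(data | urn B) = (3/4)(3/4) = 0.5625; P(data | urn C) = (3/4)(3/4) = 0.5625; P(data | urn D) = (4/6)(4/6) = 0.44444.
Weighting by the prior gives 1/4 · 0.64 = 0.16, 1/4 · 0.5625 = 0.14062, 1/4 · 0.5625 = 0.14062, 1/4 · 0.44444 = 0.11111; with total 0.55236.
Therefore the posterior P(urn D | data) = (0.11111) / (0.55236) = 0.20116.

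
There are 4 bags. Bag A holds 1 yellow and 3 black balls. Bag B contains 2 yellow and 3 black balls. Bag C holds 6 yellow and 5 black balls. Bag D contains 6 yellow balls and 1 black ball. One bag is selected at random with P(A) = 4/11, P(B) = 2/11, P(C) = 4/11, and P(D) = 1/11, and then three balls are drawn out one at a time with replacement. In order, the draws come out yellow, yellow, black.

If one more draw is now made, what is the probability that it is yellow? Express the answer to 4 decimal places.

For each hypothesis, P(data | H) works out to: P(data | bag A) = (1/4)(1/4)(3/4) = 0.046875; P(data | bag B) = (2/5)(2/5)(3/5) = 0.096; P(data | bag C) = (6/11)(6/11)(5/11) = 0.13524; P(data | bag D) = (6/7)(6/7)(1/7) = 0.10496.
Weighting by the prior gives 4/11 · 0.046875 = 0.017045, 2/11 · 0.096 = 0.017455, 4/11 · 0.13524 = 0.049177, 1/11 · 0.10496 = 0.0095415; summing to 0.093218.
The posterior is then P(bag A | data) = 0.18285, P(bag B | data) = 0.18724, P(bag C | data) = 0.52755, P(bag D | data) = 0.10236.
The predictive probability is P(yellow next | data) = (1/4)(0.18285) + (2/5)(0.18724) + (6/11)(0.52755) + (6/7)(0.10236) = 0.4961.

0.4961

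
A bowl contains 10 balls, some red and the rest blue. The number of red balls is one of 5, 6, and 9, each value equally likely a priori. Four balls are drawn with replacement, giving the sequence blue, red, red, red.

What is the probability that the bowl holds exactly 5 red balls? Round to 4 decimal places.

Compute the likelihood of the observed sequence for each case: P(data | r = 5) = (5/10)(5/10)(5/10)(5/10) = 0.0625; P(data | r = 6) = (4/10)(6/10)(6/10)(6/10) = 0.0864; P(data | r = 9) = (1/10)(9/10)(9/10)(9/10) = 0.0729.
Weighting by the prior gives 1/3 · 0.0625 = 0.020833, 1/3 · 0.0864 = 0.0288, 1/3 · 0.0729 = 0.0243; these sum to 0.073933.
Therefore the posterior P(r = 5 | data) = (0.020833) / (0.073933) = 0.28179.

0.2818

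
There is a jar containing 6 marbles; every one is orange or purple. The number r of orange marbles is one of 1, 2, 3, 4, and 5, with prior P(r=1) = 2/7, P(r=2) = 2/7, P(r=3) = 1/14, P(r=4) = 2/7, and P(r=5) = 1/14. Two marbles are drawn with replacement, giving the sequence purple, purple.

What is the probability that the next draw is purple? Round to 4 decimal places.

For each hypothesis, P(data | H) works out to: P(data | r = 1) = (5/6)(5/6) = 25/36; P(data | r = 2) = (4/6)(4/6) = 4/9; P(data | r = 3) = (3/6)(3/6) = 1/4; P(data | r = 4) = (2/6)(2/6) = 1/9; P(data | r = 5) = (1/6)(1/6) = 1/36.
Multiplying each by its prior: 2/7 · 25/36 = 25/126, 2/7 · 4/9 = 8/63, 1/14 · 1/4 = 1/56, 2/7 · 1/9 = 2/63, 1/14 · 1/36 = 1/504; with total 95/252.
The posterior is then P(r = 1 | data) = 10/19, P(r = 2 | data) = 32/95, P(r = 3 | data) = 9/190, P(r = 4 | data) = 8/95, P(r = 5 | data) = 1/190.
So P(purple next | data) = Σ P(purple next | H) P(H | data) = (5/6)(10/19) + (2/3)(32/95) + (1/2)(9/190) + (1/3)(8/95) + (1/6)(1/190) = 68/95.

0.7158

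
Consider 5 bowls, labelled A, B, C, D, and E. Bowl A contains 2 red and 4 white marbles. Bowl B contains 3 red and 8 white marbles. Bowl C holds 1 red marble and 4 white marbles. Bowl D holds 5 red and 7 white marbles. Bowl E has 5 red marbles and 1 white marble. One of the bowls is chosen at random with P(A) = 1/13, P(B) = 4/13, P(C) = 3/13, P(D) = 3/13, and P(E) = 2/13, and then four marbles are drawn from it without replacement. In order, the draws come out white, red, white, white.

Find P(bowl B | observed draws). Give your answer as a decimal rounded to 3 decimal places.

0.338

Under each hypothesis, the probability of the observed sequence is: P(data | bowl A) = (4/6)(2/5)(3/4)(2/3) = 0.13333; P(data | bowl B) = (8/11)(3/10)(7/9)(6/8) = 0.12727; P(data | bowl C) = (4/5)(1/4)(3/3)(2/2) = 0.2; P(data | bowl D) = (7/12)(5/11)(6/10)(5/9) = 0.088384; P(data | bowl E) = (1/6)(5/5)(0/4) = 0.
Multiplying each by its prior: 1/13 · 0.13333 = 0.010256, 4/13 · 0.12727 = 0.039161, 3/13 · 0.2 = 0.046154, 3/13 · 0.088384 = 0.020396, 2/13 · 0 = 0; summing to 0.11597.
Hence P(bowl B | data) = (0.039161) / (0.11597) = 0.33769.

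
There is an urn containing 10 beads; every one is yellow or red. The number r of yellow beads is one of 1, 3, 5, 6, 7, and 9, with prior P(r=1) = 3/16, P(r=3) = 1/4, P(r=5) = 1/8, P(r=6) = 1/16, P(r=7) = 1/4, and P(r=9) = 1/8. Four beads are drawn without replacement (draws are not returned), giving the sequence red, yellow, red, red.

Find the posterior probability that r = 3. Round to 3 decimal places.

Under each hypothesis, the probability of the observed sequence is: P(data | r = 1) = (9/10)(1/9)(8/8)(7/7) = 0.1; P(data | r = 3) = (7/10)(3/9)(6/8)(5/7) = 0.125; P(data | r = 5) = (5/10)(5/9)(4/8)(3/7) = 0.059524; P(data | r = 6) = (4/10)(6/9)(3/8)(2/7) = 0.028571; P(data | r = 7) = (3/10)(7/9)(2/8)(1/7) = 0.0083333; P(data | r = 9) = (1/10)(9/9)(0/8) = 0.
The prior-weighted likelihoods are 3/16 · 0.1 = 0.01875, 1/4 · 0.125 = 0.03125, 1/8 · 0.059524 = 0.0074405, 1/16 · 0.028571 = 0.0017857, 1/4 · 0.0083333 = 0.0020833, 1/8 · 0 = 0; these sum to 0.06131.
So P(r = 3 | data) = (0.03125) / (0.06131) = 0.50971.

0.510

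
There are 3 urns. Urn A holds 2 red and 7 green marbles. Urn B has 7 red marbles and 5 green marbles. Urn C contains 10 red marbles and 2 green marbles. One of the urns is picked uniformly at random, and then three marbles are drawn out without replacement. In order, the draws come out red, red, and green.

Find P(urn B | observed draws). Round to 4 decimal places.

0.4922

Compute the likelihood of the observed sequence for each case: P(data | urn A) = (2/9)(1/8)(7/7) = 1/36; P(data | urn B) = (7/12)(6/11)(5/10) = 7/44; P(data | urn C) = (10/12)(9/11)(2/10) = 3/22.
Multiplying each by its prior: 1/3 · 1/36 = 1/108, 1/3 · 7/44 = 7/132, 1/3 · 3/22 = 1/22; these sum to 32/297.
Therefore the posterior P(urn B | data) = (7/132) / (32/297) = 63/128.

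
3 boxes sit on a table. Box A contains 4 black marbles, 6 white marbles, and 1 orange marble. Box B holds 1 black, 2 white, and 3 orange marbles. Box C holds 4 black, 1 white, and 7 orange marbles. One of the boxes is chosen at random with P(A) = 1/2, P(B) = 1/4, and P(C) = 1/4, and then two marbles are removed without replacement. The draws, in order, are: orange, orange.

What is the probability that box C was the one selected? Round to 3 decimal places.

0.614

Compute the likelihood of the observed sequence for each case: P(data | box A) = (1/11)(0/10) = 0; P(data | box B) = (3/6)(2/5) = 1/5; P(data | box C) = (7/12)(6/11) = 7/22.
Weighting by the prior gives 1/2 · 0 = 0, 1/4 · 1/5 = 1/20, 1/4 · 7/22 = 7/88; summing to 57/440.
So P(box C | data) = (7/88) / (57/440) = 35/57.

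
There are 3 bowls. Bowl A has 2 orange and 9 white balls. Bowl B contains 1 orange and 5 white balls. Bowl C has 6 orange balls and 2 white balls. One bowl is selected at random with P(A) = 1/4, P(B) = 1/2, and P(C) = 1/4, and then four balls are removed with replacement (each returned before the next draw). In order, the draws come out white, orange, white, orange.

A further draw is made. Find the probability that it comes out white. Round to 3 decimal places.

0.616

Under each hypothesis, the probability of the observed sequence is: P(data | bowl A) = (9/11)(2/11)(9/11)(2/11) = 0.02213; P(data | bowl B) = (5/6)(1/6)(5/6)(1/6) = 0.01929; P(data | bowl C) = (2/8)(6/8)(2/8)(6/8) = 0.035156.
The prior-weighted likelihoods are 1/4 · 0.02213 = 0.0055324, 1/2 · 0.01929 = 0.0096451, 1/4 · 0.035156 = 0.0087891; these sum to 0.023967.
The posterior is then P(bowl A | data) = 0.23084, P(bowl B | data) = 0.40244, P(bowl C | data) = 0.36672.
Averaging over the posterior, P(white next | data) = (9/11)(0.23084) + (5/6)(0.40244) + (1/4)(0.36672) = 0.61591.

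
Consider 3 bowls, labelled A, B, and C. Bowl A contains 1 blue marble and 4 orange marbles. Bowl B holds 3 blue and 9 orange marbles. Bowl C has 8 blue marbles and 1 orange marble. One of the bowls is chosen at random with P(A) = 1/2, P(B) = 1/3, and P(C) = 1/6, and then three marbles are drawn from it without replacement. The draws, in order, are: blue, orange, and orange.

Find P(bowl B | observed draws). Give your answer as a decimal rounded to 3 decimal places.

Compute the likelihood of the observed sequence for each case: P(data | bowl A) = (1/5)(4/4)(3/3) = 1/5; P(data | bowl B) = (3/12)(9/11)(8/10) = 9/55; P(data | bowl C) = (8/9)(1/8)(0/7) = 0.
The prior-weighted likelihoods are 1/2 · 1/5 = 1/10, 1/3 · 9/55 = 3/55, 1/6 · 0 = 0; summing to 17/110.
Hence P(bowl B | data) = (3/55) / (17/110) = 6/17.

0.353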